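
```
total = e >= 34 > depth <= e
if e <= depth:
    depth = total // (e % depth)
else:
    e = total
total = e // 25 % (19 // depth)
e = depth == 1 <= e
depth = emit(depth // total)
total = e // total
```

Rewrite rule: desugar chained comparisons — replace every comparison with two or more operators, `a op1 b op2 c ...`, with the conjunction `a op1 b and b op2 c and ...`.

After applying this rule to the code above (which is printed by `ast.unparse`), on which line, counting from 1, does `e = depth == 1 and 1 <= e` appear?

Transformed code:
total = e >= 34 and 34 > depth and (depth <= e)
if e <= depth:
    depth = total // (e % depth)
else:
    e = total
total = e // 25 % (19 // depth)
e = depth == 1 and 1 <= e
depth = emit(depth // total)
total = e // total

7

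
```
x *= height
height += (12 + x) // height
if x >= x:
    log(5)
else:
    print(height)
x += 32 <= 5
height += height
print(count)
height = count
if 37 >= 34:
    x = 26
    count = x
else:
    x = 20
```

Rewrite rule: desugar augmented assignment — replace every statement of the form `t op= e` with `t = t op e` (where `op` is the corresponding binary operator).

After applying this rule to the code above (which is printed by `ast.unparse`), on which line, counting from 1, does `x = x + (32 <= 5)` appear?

7

Transformed code:
x = x * height
height = height + (12 + x) // height
if x >= x:
    log(5)
else:
    print(height)
x = x + (32 <= 5)
height = height + height
print(count)
height = count
if 37 >= 34:
    x = 26
    count = x
else:
    x = 20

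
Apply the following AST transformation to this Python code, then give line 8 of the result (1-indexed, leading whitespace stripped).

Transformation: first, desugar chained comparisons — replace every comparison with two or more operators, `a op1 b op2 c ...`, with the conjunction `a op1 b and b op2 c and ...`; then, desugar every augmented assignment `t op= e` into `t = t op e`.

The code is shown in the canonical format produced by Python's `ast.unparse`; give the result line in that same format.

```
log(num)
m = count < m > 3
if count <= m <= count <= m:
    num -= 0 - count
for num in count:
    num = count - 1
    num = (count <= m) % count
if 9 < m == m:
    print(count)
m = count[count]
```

if 9 < m and m == m:

Transformed code:
log(num)
m = count < m and m > 3
if count <= m and m <= count and (count <= m):
    num = num - (0 - count)
for num in count:
    num = count - 1
    num = (count <= m) % count
if 9 < m and m == m:
    print(count)
m = count[count]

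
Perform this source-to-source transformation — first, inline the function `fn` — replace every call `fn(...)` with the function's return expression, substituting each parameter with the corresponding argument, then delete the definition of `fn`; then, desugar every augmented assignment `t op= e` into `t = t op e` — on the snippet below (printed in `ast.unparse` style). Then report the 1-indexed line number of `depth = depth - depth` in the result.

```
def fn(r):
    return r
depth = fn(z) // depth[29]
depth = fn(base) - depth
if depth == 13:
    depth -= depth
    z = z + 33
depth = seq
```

Transformed code:
depth = z // depth[29]
depth = base - depth
if depth == 13:
    depth = depth - depth
    z = z + 33
depth = seq

4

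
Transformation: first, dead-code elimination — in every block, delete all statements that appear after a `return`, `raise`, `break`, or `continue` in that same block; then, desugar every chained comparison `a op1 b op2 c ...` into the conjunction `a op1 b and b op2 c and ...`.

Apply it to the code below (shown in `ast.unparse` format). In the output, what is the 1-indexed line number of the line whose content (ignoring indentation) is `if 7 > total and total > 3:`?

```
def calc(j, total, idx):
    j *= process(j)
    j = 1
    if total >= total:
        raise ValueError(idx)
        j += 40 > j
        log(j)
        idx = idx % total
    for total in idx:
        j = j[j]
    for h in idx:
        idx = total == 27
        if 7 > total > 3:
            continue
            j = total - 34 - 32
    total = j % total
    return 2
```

10

Transformed code:
def calc(j, total, idx):
    j *= process(j)
    j = 1
    if total >= total:
        raise ValueError(idx)
    for total in idx:
        j = j[j]
    for h in idx:
        idx = total == 27
        if 7 > total and total > 3:
            continue
    total = j % total
    return 2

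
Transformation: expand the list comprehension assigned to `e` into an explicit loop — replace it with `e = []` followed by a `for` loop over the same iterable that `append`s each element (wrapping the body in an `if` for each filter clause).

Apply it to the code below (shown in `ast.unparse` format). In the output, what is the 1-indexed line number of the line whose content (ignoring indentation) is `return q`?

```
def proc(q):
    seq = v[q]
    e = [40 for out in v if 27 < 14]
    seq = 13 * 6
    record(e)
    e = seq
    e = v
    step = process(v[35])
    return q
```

12

Transformed code:
def proc(q):
    seq = v[q]
    e = []
    for out in v:
        if 27 < 14:
            e.append(40)
    seq = 13 * 6
    record(e)
    e = seq
    e = v
    step = process(v[35])
    return q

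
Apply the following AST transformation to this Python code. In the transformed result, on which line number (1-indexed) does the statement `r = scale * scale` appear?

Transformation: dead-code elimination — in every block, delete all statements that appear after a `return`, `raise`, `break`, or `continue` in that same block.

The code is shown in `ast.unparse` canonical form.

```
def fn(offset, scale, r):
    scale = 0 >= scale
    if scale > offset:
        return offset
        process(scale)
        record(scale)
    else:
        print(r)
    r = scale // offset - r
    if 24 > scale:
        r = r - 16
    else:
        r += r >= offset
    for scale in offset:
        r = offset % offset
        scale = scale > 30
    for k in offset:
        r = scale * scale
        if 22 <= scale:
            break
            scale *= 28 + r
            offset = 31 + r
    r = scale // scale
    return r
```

16

Transformed code:
def fn(offset, scale, r):
    scale = 0 >= scale
    if scale > offset:
        return offset
    else:
        print(r)
    r = scale // offset - r
    if 24 > scale:
        r = r - 16
    else:
        r += r >= offset
    for scale in offset:
        r = offset % offset
        scale = scale > 30
    for k in offset:
        r = scale * scale
        if 22 <= scale:
            break
    r = scale // scale
    return r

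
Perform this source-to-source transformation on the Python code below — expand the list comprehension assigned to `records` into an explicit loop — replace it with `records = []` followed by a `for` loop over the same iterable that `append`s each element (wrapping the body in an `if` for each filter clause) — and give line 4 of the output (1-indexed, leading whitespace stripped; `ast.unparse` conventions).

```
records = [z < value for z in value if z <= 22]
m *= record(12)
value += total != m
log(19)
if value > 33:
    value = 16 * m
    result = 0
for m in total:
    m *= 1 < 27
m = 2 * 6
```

Transformed code:
records = []
for z in value:
    if z <= 22:
        records.append(z < value)
m *= record(12)
value += total != m
log(19)
if value > 33:
    value = 16 * m
    result = 0
for m in total:
    m *= 1 < 27
m = 2 * 6

records.append(z < value)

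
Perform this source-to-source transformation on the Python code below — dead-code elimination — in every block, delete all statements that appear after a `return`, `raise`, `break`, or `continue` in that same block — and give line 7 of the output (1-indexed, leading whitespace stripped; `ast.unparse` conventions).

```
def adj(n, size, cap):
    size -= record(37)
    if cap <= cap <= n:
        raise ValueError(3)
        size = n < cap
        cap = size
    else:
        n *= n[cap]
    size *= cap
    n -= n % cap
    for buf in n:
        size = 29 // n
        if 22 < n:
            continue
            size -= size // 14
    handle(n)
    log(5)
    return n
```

Transformed code:
def adj(n, size, cap):
    size -= record(37)
    if cap <= cap <= n:
        raise ValueError(3)
    else:
        n *= n[cap]
    size *= cap
    n -= n % cap
    for buf in n:
        size = 29 // n
        if 22 < n:
            continue
    handle(n)
    log(5)
    return n

size *= cap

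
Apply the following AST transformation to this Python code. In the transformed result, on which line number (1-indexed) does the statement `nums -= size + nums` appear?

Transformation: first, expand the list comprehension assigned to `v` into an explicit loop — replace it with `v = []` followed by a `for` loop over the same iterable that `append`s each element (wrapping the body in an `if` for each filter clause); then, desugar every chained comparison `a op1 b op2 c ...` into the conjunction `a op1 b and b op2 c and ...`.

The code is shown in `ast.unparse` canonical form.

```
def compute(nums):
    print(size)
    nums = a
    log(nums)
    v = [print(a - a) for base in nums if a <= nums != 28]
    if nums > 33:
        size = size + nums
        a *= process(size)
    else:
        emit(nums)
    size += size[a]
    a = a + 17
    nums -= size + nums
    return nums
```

16

Transformed code:
def compute(nums):
    print(size)
    nums = a
    log(nums)
    v = []
    for base in nums:
        if a <= nums and nums != 28:
            v.append(print(a - a))
    if nums > 33:
        size = size + nums
        a *= process(size)
    else:
        emit(nums)
    size += size[a]
    a = a + 17
    nums -= size + nums
    return nums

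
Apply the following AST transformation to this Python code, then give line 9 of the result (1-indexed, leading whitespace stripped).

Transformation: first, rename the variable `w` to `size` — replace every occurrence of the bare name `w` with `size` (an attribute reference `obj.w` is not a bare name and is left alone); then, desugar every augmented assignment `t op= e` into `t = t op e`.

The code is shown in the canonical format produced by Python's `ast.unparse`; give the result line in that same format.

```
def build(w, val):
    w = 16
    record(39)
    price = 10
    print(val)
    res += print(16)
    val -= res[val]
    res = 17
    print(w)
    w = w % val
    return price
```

print(size)

Transformed code:
def build(size, val):
    size = 16
    record(39)
    price = 10
    print(val)
    res = res + print(16)
    val = val - res[val]
    res = 17
    print(size)
    size = size % val
    return price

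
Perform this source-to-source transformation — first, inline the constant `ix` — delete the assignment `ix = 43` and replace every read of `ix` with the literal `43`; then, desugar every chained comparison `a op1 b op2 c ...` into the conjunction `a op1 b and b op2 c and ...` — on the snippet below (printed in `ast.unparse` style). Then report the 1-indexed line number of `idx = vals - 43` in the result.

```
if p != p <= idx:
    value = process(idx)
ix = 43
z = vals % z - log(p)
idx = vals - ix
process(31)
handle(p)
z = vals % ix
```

4

Transformed code:
if p != p and p <= idx:
    value = process(idx)
z = vals % z - log(p)
idx = vals - 43
process(31)
handle(p)
z = vals % 43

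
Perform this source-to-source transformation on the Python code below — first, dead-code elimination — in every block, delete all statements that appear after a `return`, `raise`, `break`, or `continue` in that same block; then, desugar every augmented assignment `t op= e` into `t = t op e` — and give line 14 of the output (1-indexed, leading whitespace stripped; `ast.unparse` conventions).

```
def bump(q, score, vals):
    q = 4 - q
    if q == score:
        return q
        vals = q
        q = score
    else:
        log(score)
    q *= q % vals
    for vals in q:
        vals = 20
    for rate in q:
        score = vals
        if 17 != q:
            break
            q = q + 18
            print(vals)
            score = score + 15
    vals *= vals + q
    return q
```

vals = vals * (vals + q)

Transformed code:
def bump(q, score, vals):
    q = 4 - q
    if q == score:
        return q
    else:
        log(score)
    q = q * (q % vals)
    for vals in q:
        vals = 20
    for rate in q:
        score = vals
        if 17 != q:
            break
    vals = vals * (vals + q)
    return q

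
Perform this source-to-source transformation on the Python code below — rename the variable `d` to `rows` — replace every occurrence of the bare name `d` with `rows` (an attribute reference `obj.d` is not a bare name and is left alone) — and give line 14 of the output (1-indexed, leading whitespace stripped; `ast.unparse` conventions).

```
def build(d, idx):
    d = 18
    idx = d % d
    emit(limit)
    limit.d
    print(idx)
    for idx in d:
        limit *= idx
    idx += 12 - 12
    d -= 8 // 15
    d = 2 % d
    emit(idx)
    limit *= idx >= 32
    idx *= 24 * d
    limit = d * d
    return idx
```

idx *= 24 * rows

Transformed code:
def build(rows, idx):
    rows = 18
    idx = rows % rows
    emit(limit)
    limit.d
    print(idx)
    for idx in rows:
        limit *= idx
    idx += 12 - 12
    rows -= 8 // 15
    rows = 2 % rows
    emit(idx)
    limit *= idx >= 32
    idx *= 24 * rows
    limit = rows * rows
    return idx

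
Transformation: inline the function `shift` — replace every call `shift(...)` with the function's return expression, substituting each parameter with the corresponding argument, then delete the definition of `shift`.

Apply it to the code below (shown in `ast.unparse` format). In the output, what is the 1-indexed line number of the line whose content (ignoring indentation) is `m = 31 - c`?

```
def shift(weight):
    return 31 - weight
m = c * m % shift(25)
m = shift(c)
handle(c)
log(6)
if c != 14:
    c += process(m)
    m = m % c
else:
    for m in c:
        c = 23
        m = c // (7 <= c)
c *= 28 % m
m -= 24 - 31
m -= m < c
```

2

Transformed code:
m = c * m % (31 - 25)
m = 31 - c
handle(c)
log(6)
if c != 14:
    c += process(m)
    m = m % c
else:
    for m in c:
        c = 23
        m = c // (7 <= c)
c *= 28 % m
m -= 24 - 31
m -= m < c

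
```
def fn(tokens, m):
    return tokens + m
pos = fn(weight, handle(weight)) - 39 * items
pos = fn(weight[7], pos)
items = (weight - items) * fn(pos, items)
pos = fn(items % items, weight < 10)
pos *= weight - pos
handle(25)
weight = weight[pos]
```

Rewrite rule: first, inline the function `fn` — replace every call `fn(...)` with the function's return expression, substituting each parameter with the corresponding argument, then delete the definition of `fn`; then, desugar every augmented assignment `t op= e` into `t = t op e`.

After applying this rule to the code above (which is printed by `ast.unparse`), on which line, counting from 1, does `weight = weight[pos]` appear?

Transformed code:
pos = weight + handle(weight) - 39 * items
pos = weight[7] + pos
items = (weight - items) * (pos + items)
pos = items % items + (weight < 10)
pos = pos * (weight - pos)
handle(25)
weight = weight[pos]

7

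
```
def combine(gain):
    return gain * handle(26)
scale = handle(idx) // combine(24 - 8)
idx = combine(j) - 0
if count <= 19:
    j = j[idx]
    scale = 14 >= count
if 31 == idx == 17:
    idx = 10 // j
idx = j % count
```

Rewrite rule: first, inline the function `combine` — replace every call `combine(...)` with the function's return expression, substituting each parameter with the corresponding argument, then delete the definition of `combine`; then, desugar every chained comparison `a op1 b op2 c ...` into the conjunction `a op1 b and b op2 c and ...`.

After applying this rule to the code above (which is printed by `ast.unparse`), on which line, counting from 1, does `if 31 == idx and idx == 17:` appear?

Transformed code:
scale = handle(idx) // ((24 - 8) * handle(26))
idx = j * handle(26) - 0
if count <= 19:
    j = j[idx]
    scale = 14 >= count
if 31 == idx and idx == 17:
    idx = 10 // j
idx = j % count

6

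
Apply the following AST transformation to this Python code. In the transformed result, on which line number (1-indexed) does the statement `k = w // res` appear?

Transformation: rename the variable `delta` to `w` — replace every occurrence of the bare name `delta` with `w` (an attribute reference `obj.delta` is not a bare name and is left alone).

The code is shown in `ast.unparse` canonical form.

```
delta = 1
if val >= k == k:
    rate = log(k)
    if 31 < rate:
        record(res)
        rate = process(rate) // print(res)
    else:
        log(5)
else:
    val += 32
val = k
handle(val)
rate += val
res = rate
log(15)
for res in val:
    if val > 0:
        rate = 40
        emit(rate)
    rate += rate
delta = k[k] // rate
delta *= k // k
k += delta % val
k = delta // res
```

Transformed code:
w = 1
if val >= k == k:
    rate = log(k)
    if 31 < rate:
        record(res)
        rate = process(rate) // print(res)
    else:
        log(5)
else:
    val += 32
val = k
handle(val)
rate += val
res = rate
log(15)
for res in val:
    if val > 0:
        rate = 40
        emit(rate)
    rate += rate
w = k[k] // rate
w *= k // k
k += w % val
k = w // res

24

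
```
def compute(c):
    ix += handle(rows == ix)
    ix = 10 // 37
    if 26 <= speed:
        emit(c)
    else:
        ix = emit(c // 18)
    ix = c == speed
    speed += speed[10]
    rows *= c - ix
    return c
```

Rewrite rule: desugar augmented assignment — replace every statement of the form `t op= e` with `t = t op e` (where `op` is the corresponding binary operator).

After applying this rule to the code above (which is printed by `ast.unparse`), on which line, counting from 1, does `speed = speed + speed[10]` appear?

Transformed code:
def compute(c):
    ix = ix + handle(rows == ix)
    ix = 10 // 37
    if 26 <= speed:
        emit(c)
    else:
        ix = emit(c // 18)
    ix = c == speed
    speed = speed + speed[10]
    rows = rows * (c - ix)
    return c

9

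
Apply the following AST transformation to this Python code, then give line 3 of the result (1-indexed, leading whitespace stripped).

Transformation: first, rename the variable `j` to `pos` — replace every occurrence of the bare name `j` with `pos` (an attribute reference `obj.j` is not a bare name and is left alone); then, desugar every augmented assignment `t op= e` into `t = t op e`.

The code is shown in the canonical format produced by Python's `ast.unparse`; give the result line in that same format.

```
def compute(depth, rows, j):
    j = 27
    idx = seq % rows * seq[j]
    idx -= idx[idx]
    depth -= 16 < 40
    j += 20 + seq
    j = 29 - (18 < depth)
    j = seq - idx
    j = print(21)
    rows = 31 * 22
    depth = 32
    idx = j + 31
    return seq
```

idx = seq % rows * seq[pos]

Transformed code:
def compute(depth, rows, pos):
    pos = 27
    idx = seq % rows * seq[pos]
    idx = idx - idx[idx]
    depth = depth - (16 < 40)
    pos = pos + (20 + seq)
    pos = 29 - (18 < depth)
    pos = seq - idx
    pos = print(21)
    rows = 31 * 22
    depth = 32
    idx = pos + 31
    return seq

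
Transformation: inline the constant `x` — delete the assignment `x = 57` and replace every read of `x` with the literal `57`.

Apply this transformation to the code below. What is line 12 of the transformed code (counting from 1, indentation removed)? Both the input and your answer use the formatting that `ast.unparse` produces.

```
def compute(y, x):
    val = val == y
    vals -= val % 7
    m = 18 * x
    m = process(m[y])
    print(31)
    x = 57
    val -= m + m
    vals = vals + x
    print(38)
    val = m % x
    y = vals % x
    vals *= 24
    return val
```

Transformed code:
def compute(y, x):
    val = val == y
    vals -= val % 7
    m = 18 * 57
    m = process(m[y])
    print(31)
    val -= m + m
    vals = vals + 57
    print(38)
    val = m % 57
    y = vals % 57
    vals *= 24
    return val

vals *= 24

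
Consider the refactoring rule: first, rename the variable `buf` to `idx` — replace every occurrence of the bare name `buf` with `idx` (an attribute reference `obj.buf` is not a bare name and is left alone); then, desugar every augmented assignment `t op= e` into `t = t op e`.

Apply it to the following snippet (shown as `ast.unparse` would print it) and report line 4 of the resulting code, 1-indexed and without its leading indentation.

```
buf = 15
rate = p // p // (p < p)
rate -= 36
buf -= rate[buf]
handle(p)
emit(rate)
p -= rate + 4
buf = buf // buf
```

idx = idx - rate[idx]

Transformed code:
idx = 15
rate = p // p // (p < p)
rate = rate - 36
idx = idx - rate[idx]
handle(p)
emit(rate)
p = p - (rate + 4)
idx = idx // idx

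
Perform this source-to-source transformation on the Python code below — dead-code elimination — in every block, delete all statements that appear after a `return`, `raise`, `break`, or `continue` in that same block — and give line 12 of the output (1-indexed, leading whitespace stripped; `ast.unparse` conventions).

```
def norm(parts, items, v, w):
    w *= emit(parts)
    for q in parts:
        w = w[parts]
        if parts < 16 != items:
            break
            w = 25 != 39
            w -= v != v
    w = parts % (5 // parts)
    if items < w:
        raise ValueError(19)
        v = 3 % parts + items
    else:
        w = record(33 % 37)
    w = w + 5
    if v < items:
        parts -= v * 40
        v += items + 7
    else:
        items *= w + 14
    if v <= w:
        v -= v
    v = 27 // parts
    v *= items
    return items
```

w = w + 5

Transformed code:
def norm(parts, items, v, w):
    w *= emit(parts)
    for q in parts:
        w = w[parts]
        if parts < 16 != items:
            break
    w = parts % (5 // parts)
    if items < w:
        raise ValueError(19)
    else:
        w = record(33 % 37)
    w = w + 5
    if v < items:
        parts -= v * 40
        v += items + 7
    else:
        items *= w + 14
    if v <= w:
        v -= v
    v = 27 // parts
    v *= items
    return items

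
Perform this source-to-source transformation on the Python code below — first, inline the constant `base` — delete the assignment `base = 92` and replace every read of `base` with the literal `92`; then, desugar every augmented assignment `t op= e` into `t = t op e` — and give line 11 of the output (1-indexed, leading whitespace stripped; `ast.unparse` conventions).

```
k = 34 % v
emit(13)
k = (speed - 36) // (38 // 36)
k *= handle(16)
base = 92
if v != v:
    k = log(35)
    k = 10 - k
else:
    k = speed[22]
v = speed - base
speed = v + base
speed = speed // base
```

Transformed code:
k = 34 % v
emit(13)
k = (speed - 36) // (38 // 36)
k = k * handle(16)
if v != v:
    k = log(35)
    k = 10 - k
else:
    k = speed[22]
v = speed - 92
speed = v + 92
speed = speed // 92

speed = v + 92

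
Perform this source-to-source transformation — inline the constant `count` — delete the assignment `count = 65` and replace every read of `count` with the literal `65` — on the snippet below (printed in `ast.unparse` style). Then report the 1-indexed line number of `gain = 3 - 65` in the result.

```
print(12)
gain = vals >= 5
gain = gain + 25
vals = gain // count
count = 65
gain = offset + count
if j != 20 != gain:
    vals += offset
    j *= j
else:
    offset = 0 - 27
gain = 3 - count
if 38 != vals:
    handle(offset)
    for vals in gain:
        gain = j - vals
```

Transformed code:
print(12)
gain = vals >= 5
gain = gain + 25
vals = gain // 65
gain = offset + 65
if j != 20 != gain:
    vals += offset
    j *= j
else:
    offset = 0 - 27
gain = 3 - 65
if 38 != vals:
    handle(offset)
    for vals in gain:
        gain = j - vals

11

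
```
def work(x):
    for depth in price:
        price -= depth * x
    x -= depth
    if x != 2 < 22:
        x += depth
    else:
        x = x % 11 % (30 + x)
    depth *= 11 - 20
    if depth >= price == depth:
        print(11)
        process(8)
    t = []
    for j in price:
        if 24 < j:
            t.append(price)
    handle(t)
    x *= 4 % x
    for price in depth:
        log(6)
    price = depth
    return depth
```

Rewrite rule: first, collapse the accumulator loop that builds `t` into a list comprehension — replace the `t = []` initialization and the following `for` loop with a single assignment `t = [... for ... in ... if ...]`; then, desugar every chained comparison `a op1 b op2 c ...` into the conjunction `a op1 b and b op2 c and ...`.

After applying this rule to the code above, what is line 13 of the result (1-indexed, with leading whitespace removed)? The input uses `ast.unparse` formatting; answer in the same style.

Transformed code:
def work(x):
    for depth in price:
        price -= depth * x
    x -= depth
    if x != 2 and 2 < 22:
        x += depth
    else:
        x = x % 11 % (30 + x)
    depth *= 11 - 20
    if depth >= price and price == depth:
        print(11)
        process(8)
    t = [price for j in price if 24 < j]
    handle(t)
    x *= 4 % x
    for price in depth:
        log(6)
    price = depth
    return depth

t = [price for j in price if 24 < j]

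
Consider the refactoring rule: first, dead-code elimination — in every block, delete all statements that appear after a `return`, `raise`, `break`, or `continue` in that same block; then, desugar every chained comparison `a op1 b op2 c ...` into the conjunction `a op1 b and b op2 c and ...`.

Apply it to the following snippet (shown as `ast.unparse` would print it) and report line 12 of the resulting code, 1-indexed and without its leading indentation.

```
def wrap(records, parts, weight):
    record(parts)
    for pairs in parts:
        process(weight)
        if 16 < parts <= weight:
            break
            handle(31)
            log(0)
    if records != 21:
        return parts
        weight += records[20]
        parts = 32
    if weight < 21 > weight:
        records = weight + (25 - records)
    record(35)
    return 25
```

Transformed code:
def wrap(records, parts, weight):
    record(parts)
    for pairs in parts:
        process(weight)
        if 16 < parts and parts <= weight:
            break
    if records != 21:
        return parts
    if weight < 21 and 21 > weight:
        records = weight + (25 - records)
    record(35)
    return 25

return 25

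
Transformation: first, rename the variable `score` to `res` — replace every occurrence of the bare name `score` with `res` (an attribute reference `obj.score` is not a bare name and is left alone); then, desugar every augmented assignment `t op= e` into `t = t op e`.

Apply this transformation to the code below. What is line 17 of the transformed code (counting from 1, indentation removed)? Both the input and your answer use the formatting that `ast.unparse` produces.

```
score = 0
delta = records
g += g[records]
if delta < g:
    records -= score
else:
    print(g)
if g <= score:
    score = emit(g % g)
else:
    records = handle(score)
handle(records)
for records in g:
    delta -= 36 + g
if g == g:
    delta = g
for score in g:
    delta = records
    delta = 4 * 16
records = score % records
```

Transformed code:
res = 0
delta = records
g = g + g[records]
if delta < g:
    records = records - res
else:
    print(g)
if g <= res:
    res = emit(g % g)
else:
    records = handle(res)
handle(records)
for records in g:
    delta = delta - (36 + g)
if g == g:
    delta = g
for res in g:
    delta = records
    delta = 4 * 16
records = res % records

for res in g:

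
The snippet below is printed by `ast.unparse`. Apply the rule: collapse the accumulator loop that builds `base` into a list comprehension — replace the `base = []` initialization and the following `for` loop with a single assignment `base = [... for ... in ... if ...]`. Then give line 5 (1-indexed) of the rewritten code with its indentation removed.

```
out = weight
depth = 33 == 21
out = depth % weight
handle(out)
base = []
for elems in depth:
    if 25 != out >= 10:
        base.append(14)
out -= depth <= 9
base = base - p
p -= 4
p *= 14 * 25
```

base = [14 for elems in depth if 25 != out >= 10]

Transformed code:
out = weight
depth = 33 == 21
out = depth % weight
handle(out)
base = [14 for elems in depth if 25 != out >= 10]
out -= depth <= 9
base = base - p
p -= 4
p *= 14 * 25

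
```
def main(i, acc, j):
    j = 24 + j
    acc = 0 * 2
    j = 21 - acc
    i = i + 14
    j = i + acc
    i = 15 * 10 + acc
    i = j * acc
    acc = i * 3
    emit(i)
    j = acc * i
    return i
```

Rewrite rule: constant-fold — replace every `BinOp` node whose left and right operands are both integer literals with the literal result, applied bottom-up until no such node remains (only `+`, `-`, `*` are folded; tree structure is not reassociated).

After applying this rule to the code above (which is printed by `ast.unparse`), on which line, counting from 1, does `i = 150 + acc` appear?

Transformed code:
def main(i, acc, j):
    j = 24 + j
    acc = 0
    j = 21 - acc
    i = i + 14
    j = i + acc
    i = 150 + acc
    i = j * acc
    acc = i * 3
    emit(i)
    j = acc * i
    return i

7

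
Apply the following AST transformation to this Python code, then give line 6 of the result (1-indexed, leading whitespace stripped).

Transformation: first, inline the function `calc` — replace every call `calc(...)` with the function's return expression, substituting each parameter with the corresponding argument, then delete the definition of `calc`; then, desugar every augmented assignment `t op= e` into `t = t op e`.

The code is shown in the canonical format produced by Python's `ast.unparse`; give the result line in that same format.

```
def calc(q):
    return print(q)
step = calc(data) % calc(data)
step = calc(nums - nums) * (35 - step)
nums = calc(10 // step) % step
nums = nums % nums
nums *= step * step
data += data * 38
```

data = data + data * 38

Transformed code:
step = print(data) % print(data)
step = print(nums - nums) * (35 - step)
nums = print(10 // step) % step
nums = nums % nums
nums = nums * (step * step)
data = data + data * 38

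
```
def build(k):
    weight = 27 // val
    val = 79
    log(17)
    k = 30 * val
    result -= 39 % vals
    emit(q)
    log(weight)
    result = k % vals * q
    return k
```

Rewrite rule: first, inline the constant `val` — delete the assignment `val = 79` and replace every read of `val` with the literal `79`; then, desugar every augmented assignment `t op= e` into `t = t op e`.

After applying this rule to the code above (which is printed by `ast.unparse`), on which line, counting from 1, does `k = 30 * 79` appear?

Transformed code:
def build(k):
    weight = 27 // 79
    log(17)
    k = 30 * 79
    result = result - 39 % vals
    emit(q)
    log(weight)
    result = k % vals * q
    return k

4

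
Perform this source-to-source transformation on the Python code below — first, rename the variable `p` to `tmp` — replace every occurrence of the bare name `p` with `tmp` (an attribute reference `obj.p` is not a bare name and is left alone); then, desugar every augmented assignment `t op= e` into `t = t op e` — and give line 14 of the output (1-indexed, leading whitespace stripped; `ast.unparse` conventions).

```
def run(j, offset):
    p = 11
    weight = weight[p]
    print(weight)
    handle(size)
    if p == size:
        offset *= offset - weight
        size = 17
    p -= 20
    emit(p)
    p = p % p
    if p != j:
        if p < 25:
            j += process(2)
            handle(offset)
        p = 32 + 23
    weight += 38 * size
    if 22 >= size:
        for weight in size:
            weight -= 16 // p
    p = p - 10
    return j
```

j = j + process(2)

Transformed code:
def run(j, offset):
    tmp = 11
    weight = weight[tmp]
    print(weight)
    handle(size)
    if tmp == size:
        offset = offset * (offset - weight)
        size = 17
    tmp = tmp - 20
    emit(tmp)
    tmp = tmp % tmp
    if tmp != j:
        if tmp < 25:
            j = j + process(2)
            handle(offset)
        tmp = 32 + 23
    weight = weight + 38 * size
    if 22 >= size:
        for weight in size:
            weight = weight - 16 // tmp
    tmp = tmp - 10
    return j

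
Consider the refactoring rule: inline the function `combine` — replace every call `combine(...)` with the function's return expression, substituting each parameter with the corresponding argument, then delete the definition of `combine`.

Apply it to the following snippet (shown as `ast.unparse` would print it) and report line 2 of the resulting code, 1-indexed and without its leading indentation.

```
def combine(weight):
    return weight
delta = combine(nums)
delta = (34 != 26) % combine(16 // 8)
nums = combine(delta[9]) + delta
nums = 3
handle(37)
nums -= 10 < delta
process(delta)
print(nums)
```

delta = (34 != 26) % (16 // 8)

Transformed code:
delta = nums
delta = (34 != 26) % (16 // 8)
nums = delta[9] + delta
nums = 3
handle(37)
nums -= 10 < delta
process(delta)
print(nums)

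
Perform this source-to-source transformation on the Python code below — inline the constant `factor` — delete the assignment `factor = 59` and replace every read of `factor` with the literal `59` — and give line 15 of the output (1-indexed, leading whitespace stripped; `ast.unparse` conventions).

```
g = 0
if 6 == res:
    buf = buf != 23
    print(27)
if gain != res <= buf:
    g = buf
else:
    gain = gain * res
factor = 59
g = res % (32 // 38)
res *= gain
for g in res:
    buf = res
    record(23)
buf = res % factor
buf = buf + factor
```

Transformed code:
g = 0
if 6 == res:
    buf = buf != 23
    print(27)
if gain != res <= buf:
    g = buf
else:
    gain = gain * res
g = res % (32 // 38)
res *= gain
for g in res:
    buf = res
    record(23)
buf = res % 59
buf = buf + 59

buf = buf + 59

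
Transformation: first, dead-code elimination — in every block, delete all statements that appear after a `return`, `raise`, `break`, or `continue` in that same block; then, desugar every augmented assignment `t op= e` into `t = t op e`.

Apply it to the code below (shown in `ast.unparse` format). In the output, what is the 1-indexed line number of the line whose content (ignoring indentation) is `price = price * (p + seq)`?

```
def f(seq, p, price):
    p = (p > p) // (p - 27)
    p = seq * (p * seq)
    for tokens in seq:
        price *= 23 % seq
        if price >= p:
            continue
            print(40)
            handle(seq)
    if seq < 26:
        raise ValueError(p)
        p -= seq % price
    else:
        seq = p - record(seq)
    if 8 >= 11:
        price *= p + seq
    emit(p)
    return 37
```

13

Transformed code:
def f(seq, p, price):
    p = (p > p) // (p - 27)
    p = seq * (p * seq)
    for tokens in seq:
        price = price * (23 % seq)
        if price >= p:
            continue
    if seq < 26:
        raise ValueError(p)
    else:
        seq = p - record(seq)
    if 8 >= 11:
        price = price * (p + seq)
    emit(p)
    return 37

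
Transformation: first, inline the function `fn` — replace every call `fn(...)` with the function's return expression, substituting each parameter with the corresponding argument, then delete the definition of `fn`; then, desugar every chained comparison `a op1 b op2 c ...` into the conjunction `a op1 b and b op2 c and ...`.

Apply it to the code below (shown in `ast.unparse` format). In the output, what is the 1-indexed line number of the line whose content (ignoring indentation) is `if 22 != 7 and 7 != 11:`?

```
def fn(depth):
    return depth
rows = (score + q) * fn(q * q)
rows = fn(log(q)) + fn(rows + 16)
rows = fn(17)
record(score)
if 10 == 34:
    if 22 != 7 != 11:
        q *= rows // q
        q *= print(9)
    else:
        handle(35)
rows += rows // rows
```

6

Transformed code:
rows = (score + q) * (q * q)
rows = log(q) + (rows + 16)
rows = 17
record(score)
if 10 == 34:
    if 22 != 7 and 7 != 11:
        q *= rows // q
        q *= print(9)
    else:
        handle(35)
rows += rows // rows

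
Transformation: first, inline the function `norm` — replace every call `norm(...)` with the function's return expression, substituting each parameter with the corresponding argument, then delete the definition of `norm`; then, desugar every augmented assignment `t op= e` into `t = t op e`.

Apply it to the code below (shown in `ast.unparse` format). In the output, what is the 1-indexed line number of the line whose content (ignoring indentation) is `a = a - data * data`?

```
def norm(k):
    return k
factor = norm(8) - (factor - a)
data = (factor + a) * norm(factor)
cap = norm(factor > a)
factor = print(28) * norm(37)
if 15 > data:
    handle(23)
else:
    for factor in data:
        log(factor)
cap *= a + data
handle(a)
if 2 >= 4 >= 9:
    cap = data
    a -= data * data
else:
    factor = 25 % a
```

Transformed code:
factor = 8 - (factor - a)
data = (factor + a) * factor
cap = factor > a
factor = print(28) * 37
if 15 > data:
    handle(23)
else:
    for factor in data:
        log(factor)
cap = cap * (a + data)
handle(a)
if 2 >= 4 >= 9:
    cap = data
    a = a - data * data
else:
    factor = 25 % a

14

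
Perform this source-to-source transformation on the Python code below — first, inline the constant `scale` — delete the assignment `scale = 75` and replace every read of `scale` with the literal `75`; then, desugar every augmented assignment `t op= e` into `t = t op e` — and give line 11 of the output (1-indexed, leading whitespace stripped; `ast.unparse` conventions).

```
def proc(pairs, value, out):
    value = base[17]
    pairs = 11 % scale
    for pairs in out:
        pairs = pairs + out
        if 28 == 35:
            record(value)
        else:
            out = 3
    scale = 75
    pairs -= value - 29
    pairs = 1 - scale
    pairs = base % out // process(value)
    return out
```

Transformed code:
def proc(pairs, value, out):
    value = base[17]
    pairs = 11 % 75
    for pairs in out:
        pairs = pairs + out
        if 28 == 35:
            record(value)
        else:
            out = 3
    pairs = pairs - (value - 29)
    pairs = 1 - 75
    pairs = base % out // process(value)
    return out

pairs = 1 - 75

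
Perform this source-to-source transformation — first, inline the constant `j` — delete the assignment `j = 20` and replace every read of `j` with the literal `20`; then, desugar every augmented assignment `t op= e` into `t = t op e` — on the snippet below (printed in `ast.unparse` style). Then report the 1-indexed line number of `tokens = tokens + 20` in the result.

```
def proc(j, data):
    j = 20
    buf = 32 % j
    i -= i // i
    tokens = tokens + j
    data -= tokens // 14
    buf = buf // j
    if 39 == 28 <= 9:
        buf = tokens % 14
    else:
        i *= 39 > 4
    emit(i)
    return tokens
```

4

Transformed code:
def proc(j, data):
    buf = 32 % 20
    i = i - i // i
    tokens = tokens + 20
    data = data - tokens // 14
    buf = buf // 20
    if 39 == 28 <= 9:
        buf = tokens % 14
    else:
        i = i * (39 > 4)
    emit(i)
    return tokens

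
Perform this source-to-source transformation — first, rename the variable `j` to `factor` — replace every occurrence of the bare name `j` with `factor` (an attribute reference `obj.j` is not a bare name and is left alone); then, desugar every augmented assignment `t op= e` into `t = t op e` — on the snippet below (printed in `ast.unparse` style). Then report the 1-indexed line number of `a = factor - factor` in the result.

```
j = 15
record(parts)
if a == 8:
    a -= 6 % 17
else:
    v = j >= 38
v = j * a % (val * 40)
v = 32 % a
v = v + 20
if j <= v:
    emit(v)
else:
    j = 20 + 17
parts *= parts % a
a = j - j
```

15

Transformed code:
factor = 15
record(parts)
if a == 8:
    a = a - 6 % 17
else:
    v = factor >= 38
v = factor * a % (val * 40)
v = 32 % a
v = v + 20
if factor <= v:
    emit(v)
else:
    factor = 20 + 17
parts = parts * (parts % a)
a = factor - factor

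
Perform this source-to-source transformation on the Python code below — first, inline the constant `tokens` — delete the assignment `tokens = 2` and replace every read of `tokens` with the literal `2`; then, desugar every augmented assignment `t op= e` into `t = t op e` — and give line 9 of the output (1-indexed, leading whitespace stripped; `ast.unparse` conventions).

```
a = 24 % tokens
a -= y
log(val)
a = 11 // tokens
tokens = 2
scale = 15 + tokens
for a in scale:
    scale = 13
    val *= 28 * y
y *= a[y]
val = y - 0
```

Transformed code:
a = 24 % 2
a = a - y
log(val)
a = 11 // 2
scale = 15 + 2
for a in scale:
    scale = 13
    val = val * (28 * y)
y = y * a[y]
val = y - 0

y = y * a[y]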